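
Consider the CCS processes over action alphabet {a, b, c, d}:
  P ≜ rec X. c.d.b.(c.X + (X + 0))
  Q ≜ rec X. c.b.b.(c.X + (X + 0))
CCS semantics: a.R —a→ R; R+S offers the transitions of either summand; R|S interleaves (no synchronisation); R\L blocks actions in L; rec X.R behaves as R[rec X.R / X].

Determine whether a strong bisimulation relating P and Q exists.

LTS(P): 4 reachable states
  p0 = rec X. c.d.b.(c.X + (X + 0)) ⊢ =c=> p1
  p1 = d.b.(c.(rec X. c.d.b.(c.X + (X + 0))) + ((rec X. c.d.b.(c.X + (X + 0))) + 0)) ⊢ =d=> p2
  p2 = b.(c.(rec X. c.d.b.(c.X + (X + 0))) + ((rec X. c.d.b.(c.X + (X + 0))) + 0)) ⊢ =b=> p3
  p3 = c.(rec X. c.d.b.(c.X + (X + 0))) + ((rec X. c.d.b.(c.X + (X + 0))) + 0) ⊢ =c=> p0, =c=> p1
LTS(Q): 4 reachable states
  q0 = rec X. c.b.b.(c.X + (X + 0)) ⊢ =c=> q1
  q1 = b.b.(c.(rec X. c.b.b.(c.X + (X + 0))) + ((rec X. c.b.b.(c.X + (X + 0))) + 0)) ⊢ =b=> q2
  q2 = b.(c.(rec X. c.b.b.(c.X + (X + 0))) + ((rec X. c.b.b.(c.X + (X + 0))) + 0)) ⊢ =b=> q3
  q3 = c.(rec X. c.b.b.(c.X + (X + 0))) + ((rec X. c.b.b.(c.X + (X + 0))) + 0) ⊢ =c=> q0, =c=> q1
Coarsest stable partition (strong bisimilarity classes):
  B0 = {p0}
  B1 = {p1}
  B2 = {p2}
  B3 = {p3}
  B4 = {q0}
  B5 = {q1}
  B6 = {q2}
  B7 = {q3}
p0 ∈ B0, q0 ∈ B4 → different blocks

P ≁ Q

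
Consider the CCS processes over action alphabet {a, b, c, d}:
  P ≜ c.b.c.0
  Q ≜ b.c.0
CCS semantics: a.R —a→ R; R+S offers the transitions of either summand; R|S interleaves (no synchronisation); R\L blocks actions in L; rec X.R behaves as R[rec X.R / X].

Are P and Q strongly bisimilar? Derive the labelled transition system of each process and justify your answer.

NO

P's transition system — 4 states:
  s0 = c.b.c.0 :: --c--▸ s1
  s1 = b.c.0 :: --b--▸ s2
  s2 = c.0 :: --c--▸ s3
  s3 = 0 :: deadlocked
Q's transition system — 3 states:
  t0 = b.c.0 :: --b--▸ t1
  t1 = c.0 :: --c--▸ t2
  t2 = 0 :: deadlocked
Bisimilarity quotient blocks:
  B0 = {s0}
  B1 = {s1, t0}
  B2 = {s2, t1}
  B3 = {s3, t2}
s0 ∈ B0, t0 ∈ B1 → different blocks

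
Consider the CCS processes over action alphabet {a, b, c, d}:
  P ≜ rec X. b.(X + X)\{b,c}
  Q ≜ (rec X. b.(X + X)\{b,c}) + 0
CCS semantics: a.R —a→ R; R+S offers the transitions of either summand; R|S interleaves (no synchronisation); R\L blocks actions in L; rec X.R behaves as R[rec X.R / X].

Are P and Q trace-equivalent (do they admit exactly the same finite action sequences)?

trace-equivalent

P's transition system — 2 states:
  m0 = rec X. b.(X + X)\{b,c} has moves --b--▸ m1
  m1 = ((rec X. b.(X + X)\{b,c}) + (rec X. b.(X + X)\{b,c}))\{b,c} has moves ∅
Q's transition system — 2 states:
  n0 = (rec X. b.(X + X)\{b,c}) + 0 has moves --b--▸ n1
  n1 = ((rec X. b.(X + X)\{b,c}) + (rec X. b.(X + X)\{b,c}))\{b,c} has moves ∅
Coarsest stable partition (strong bisimilarity classes):
  B0 = {m0, n0}
  B1 = {m1, n1}
m0 ∈ B0, n0 ∈ B0 → same block
Bisimilar ⇒ trace-equivalent.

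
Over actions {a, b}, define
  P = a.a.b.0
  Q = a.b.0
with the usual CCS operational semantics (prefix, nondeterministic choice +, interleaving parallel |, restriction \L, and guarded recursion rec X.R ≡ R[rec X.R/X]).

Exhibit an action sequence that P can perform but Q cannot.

Reachable graph of P (4 states):
  p0 = a.a.b.0 → ··a··> p1
  p1 = a.b.0 → ··a··> p2
  p2 = b.0 → ··b··> p3
  p3 = 0 → ·
Reachable graph of Q (3 states):
  q0 = a.b.0 → ··a··> q1
  q1 = b.0 → ··b··> q2
  q2 = 0 → ·
Run σ = ⟨aa⟩ on P: start {p0}
  after a @ step 1: {p1}
  after a @ step 2: {p2}
  — P admits the full trace.
Run σ = ⟨aa⟩ on Q: start {q0}
  after a @ step 1: {q1}
  after a @ step 2: no successor for Q

aa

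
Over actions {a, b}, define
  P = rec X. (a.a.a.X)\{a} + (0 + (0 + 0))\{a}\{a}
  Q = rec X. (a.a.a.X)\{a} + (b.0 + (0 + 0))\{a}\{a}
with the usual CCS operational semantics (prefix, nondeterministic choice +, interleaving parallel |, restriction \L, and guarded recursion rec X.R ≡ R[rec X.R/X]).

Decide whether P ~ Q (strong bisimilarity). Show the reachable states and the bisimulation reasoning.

P ≁ Q

P's transition system — 1 states:
  p0 = rec X. (a.a.a.X)\{a} + (0 + (0 + 0))\{a}\{a} has moves ·
Q's transition system — 2 states:
  q0 = rec X. (a.a.a.X)\{a} + (b.0 + (0 + 0))\{a}\{a} has moves ··b··> q1
  q1 = 0\{a}\{a} has moves ·
Bisimilarity quotient blocks:
  B0 = {p0, q1}
  B1 = {q0}
p0 ∈ B0, q0 ∈ B1 → different blocks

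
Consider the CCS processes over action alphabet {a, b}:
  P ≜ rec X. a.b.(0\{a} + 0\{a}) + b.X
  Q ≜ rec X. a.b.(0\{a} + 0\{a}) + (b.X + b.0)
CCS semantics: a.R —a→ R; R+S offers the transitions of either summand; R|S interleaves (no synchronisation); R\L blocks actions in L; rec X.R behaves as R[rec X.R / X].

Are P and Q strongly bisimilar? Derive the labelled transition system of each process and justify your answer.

Reachable graph of P (3 states):
  p0 = rec X. a.b.(0\{a} + 0\{a}) + b.X | ··a··> p1, ··b··> p0
  p1 = b.(0\{a} + 0\{a}) | ··b··> p2
  p2 = 0\{a} + 0\{a} | ·
Reachable graph of Q (4 states):
  q0 = rec X. a.b.(0\{a} + 0\{a}) + (b.X + b.0) | ··a··> q1, ··b··> q0, ··b··> q2
  q1 = b.(0\{a} + 0\{a}) | ··b··> q3
  q2 = 0 | ·
  q3 = 0\{a} + 0\{a} | ·
Coarsest stable partition (strong bisimilarity classes):
  B0 = {p0}
  B1 = {p1, q1}
  B2 = {p2, q2, q3}
  B3 = {q0}
p0 ∈ B0, q0 ∈ B3 → different blocks

not bisimilar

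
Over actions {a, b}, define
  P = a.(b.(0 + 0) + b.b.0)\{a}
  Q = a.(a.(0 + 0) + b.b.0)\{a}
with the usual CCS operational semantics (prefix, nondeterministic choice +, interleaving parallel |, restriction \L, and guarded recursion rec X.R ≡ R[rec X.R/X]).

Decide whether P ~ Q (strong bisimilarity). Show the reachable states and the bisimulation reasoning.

NO

Reachable graph of P (5 states):
  p0 = a.(b.(0 + 0) + b.b.0)\{a} :: —a→ p1
  p1 = (b.(0 + 0) + b.b.0)\{a} :: —b→ p2, —b→ p3
  p2 = (0 + 0)\{a} :: stopped
  p3 = (b.0)\{a} :: —b→ p4
  p4 = 0\{a} :: stopped
Reachable graph of Q (4 states):
  q0 = a.(a.(0 + 0) + b.b.0)\{a} :: —a→ q1
  q1 = (a.(0 + 0) + b.b.0)\{a} :: —b→ q2
  q2 = (b.0)\{a} :: —b→ q3
  q3 = 0\{a} :: stopped
Coarsest stable partition (strong bisimilarity classes):
  B0 = {p0}
  B1 = {p1}
  B2 = {p3, q2}
  B3 = {p2, p4, q3}
  B4 = {q0}
  B5 = {q1}
p0 ∈ B0, q0 ∈ B4 → different blocks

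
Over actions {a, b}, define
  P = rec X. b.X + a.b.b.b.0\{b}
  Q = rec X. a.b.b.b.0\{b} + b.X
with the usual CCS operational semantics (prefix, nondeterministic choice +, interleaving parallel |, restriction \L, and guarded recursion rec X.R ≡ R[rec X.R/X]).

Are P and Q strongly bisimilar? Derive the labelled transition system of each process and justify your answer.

Reachable graph of P (5 states):
  u0 = rec X. b.X + a.b.b.b.0\{b} :: ··a··> u1, ··b··> u0
  u1 = b.b.b.0\{b} :: ··b··> u2
  u2 = b.b.0\{b} :: ··b··> u3
  u3 = b.0\{b} :: ··b··> u4
  u4 = 0\{b} :: stopped
Reachable graph of Q (5 states):
  v0 = rec X. a.b.b.b.0\{b} + b.X :: ··a··> v1, ··b··> v0
  v1 = b.b.b.0\{b} :: ··b··> v2
  v2 = b.b.0\{b} :: ··b··> v3
  v3 = b.0\{b} :: ··b··> v4
  v4 = 0\{b} :: stopped
Bisimilarity quotient blocks:
  B0 = {u0, v0}
  B1 = {u1, v1}
  B2 = {u2, v2}
  B3 = {u3, v3}
  B4 = {u4, v4}
u0 ∈ B0, v0 ∈ B0 → same block

bisimilar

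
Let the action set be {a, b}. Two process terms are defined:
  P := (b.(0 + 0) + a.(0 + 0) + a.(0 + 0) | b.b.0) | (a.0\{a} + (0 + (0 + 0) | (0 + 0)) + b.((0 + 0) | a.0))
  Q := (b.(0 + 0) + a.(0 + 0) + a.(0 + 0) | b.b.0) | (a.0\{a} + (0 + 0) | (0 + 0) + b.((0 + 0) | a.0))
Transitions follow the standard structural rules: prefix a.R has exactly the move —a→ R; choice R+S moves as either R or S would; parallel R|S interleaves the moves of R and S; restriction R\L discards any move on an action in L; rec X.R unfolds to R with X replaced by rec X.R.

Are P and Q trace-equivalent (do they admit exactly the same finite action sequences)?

YES

P's transition system — 28 states:
  m0 = (b.(0 + 0) + a.(0 + 0) + a.(0 + 0) | b.b.0) | (a.0\{a} + (0 + (0 + 0) | (0 + 0)) + b.((0 + 0) | a.0)) :: --a--▸ m1, --a--▸ m2, --a--▸ m3, --b--▸ m1, --b--▸ m4, --b--▸ m5
  m1 = (0 + 0) | (a.0\{a} + (0 + (0 + 0) | (0 + 0)) + b.((0 + 0) | a.0)) :: --a--▸ m6, --b--▸ m7
  m2 = (0 + 0) | b.b.0 | (a.0\{a} + (0 + (0 + 0) | (0 + 0)) + b.((0 + 0) | a.0)) :: --a--▸ m8, --b--▸ m10, --b--▸ m9
  m3 = (b.(0 + 0) + a.(0 + 0) + a.(0 + 0) | b.b.0) | 0\{a} :: --a--▸ m6, --a--▸ m8, --b--▸ m11, --b--▸ m6
  m4 = (b.(0 + 0) + a.(0 + 0) + a.(0 + 0) | b.b.0) | ((0 + 0) | a.0) :: --a--▸ m10, --a--▸ m12, --a--▸ m7, --b--▸ m13, --b--▸ m7
  m5 = a.(0 + 0) | b.0 | (a.0\{a} + (0 + (0 + 0) | (0 + 0)) + b.((0 + 0) | a.0)) :: --a--▸ m11, --a--▸ m9, --b--▸ m13, --b--▸ m14
  m6 = (0 + 0) | 0\{a} :: ∅
  m7 = (0 + 0) | ((0 + 0) | a.0) :: --a--▸ m15
  m8 = (0 + 0) | b.b.0 | 0\{a} :: --b--▸ m16
  m9 = (0 + 0) | b.0 | (a.0\{a} + (0 + (0 + 0) | (0 + 0)) + b.((0 + 0) | a.0)) :: --a--▸ m16, --b--▸ m17, --b--▸ m18
  m10 = (0 + 0) | b.b.0 | ((0 + 0) | a.0) :: --a--▸ m19, --b--▸ m18
  m11 = a.(0 + 0) | b.0 | 0\{a} :: --a--▸ m16, --b--▸ m20
  m12 = (b.(0 + 0) + a.(0 + 0) + a.(0 + 0) | b.b.0) | ((0 + 0) | 0) :: --a--▸ m15, --a--▸ m19, --b--▸ m15, --b--▸ m21
  m13 = a.(0 + 0) | b.0 | ((0 + 0) | a.0) :: --a--▸ m18, --a--▸ m21, --b--▸ m22
  m14 = a.(0 + 0) | 0 | (a.0\{a} + (0 + (0 + 0) | (0 + 0)) + b.((0 + 0) | a.0)) :: --a--▸ m17, --a--▸ m20, --b--▸ m22
  m15 = (0 + 0) | ((0 + 0) | 0) :: ∅
  m16 = (0 + 0) | b.0 | 0\{a} :: --b--▸ m23
  m17 = (0 + 0) | 0 | (a.0\{a} + (0 + (0 + 0) | (0 + 0)) + b.((0 + 0) | a.0)) :: --a--▸ m23, --b--▸ m24
  m18 = (0 + 0) | b.0 | ((0 + 0) | a.0) :: --a--▸ m25, --b--▸ m24
  m19 = (0 + 0) | b.b.0 | ((0 + 0) | 0) :: --b--▸ m25
  m20 = a.(0 + 0) | 0 | 0\{a} :: --a--▸ m23
  m21 = a.(0 + 0) | b.0 | ((0 + 0) | 0) :: --a--▸ m25, --b--▸ m26
  m22 = a.(0 + 0) | 0 | ((0 + 0) | a.0) :: --a--▸ m24, --a--▸ m26
  m23 = (0 + 0) | 0 | 0\{a} :: ∅
  m24 = (0 + 0) | 0 | ((0 + 0) | a.0) :: --a--▸ m27
  m25 = (0 + 0) | b.0 | ((0 + 0) | 0) :: --b--▸ m27
  m26 = a.(0 + 0) | 0 | ((0 + 0) | 0) :: --a--▸ m27
  m27 = (0 + 0) | 0 | ((0 + 0) | 0) :: ∅
Q's transition system — 28 states:
  n0 = (b.(0 + 0) + a.(0 + 0) + a.(0 + 0) | b.b.0) | (a.0\{a} + (0 + 0) | (0 + 0) + b.((0 + 0) | a.0)) :: --a--▸ n1, --a--▸ n2, --a--▸ n3, --b--▸ n1, --b--▸ n4, --b--▸ n5
  n1 = (0 + 0) | (a.0\{a} + (0 + 0) | (0 + 0) + b.((0 + 0) | a.0)) :: --a--▸ n6, --b--▸ n7
  n2 = (0 + 0) | b.b.0 | (a.0\{a} + (0 + 0) | (0 + 0) + b.((0 + 0) | a.0)) :: --a--▸ n8, --b--▸ n10, --b--▸ n9
  n3 = (b.(0 + 0) + a.(0 + 0) + a.(0 + 0) | b.b.0) | 0\{a} :: --a--▸ n6, --a--▸ n8, --b--▸ n11, --b--▸ n6
  n4 = (b.(0 + 0) + a.(0 + 0) + a.(0 + 0) | b.b.0) | ((0 + 0) | a.0) :: --a--▸ n10, --a--▸ n12, --a--▸ n7, --b--▸ n13, --b--▸ n7
  n5 = a.(0 + 0) | b.0 | (a.0\{a} + (0 + 0) | (0 + 0) + b.((0 + 0) | a.0)) :: --a--▸ n11, --a--▸ n9, --b--▸ n13, --b--▸ n14
  n6 = (0 + 0) | 0\{a} :: ∅
  n7 = (0 + 0) | ((0 + 0) | a.0) :: --a--▸ n15
  n8 = (0 + 0) | b.b.0 | 0\{a} :: --b--▸ n16
  n9 = (0 + 0) | b.0 | (a.0\{a} + (0 + 0) | (0 + 0) + b.((0 + 0) | a.0)) :: --a--▸ n16, --b--▸ n17, --b--▸ n18
  n10 = (0 + 0) | b.b.0 | ((0 + 0) | a.0) :: --a--▸ n19, --b--▸ n18
  n11 = a.(0 + 0) | b.0 | 0\{a} :: --a--▸ n16, --b--▸ n20
  n12 = (b.(0 + 0) + a.(0 + 0) + a.(0 + 0) | b.b.0) | ((0 + 0) | 0) :: --a--▸ n15, --a--▸ n19, --b--▸ n15, --b--▸ n21
  n13 = a.(0 + 0) | b.0 | ((0 + 0) | a.0) :: --a--▸ n18, --a--▸ n21, --b--▸ n22
  n14 = a.(0 + 0) | 0 | (a.0\{a} + (0 + 0) | (0 + 0) + b.((0 + 0) | a.0)) :: --a--▸ n17, --a--▸ n20, --b--▸ n22
  n15 = (0 + 0) | ((0 + 0) | 0) :: ∅
  n16 = (0 + 0) | b.0 | 0\{a} :: --b--▸ n23
  n17 = (0 + 0) | 0 | (a.0\{a} + (0 + 0) | (0 + 0) + b.((0 + 0) | a.0)) :: --a--▸ n23, --b--▸ n24
  n18 = (0 + 0) | b.0 | ((0 + 0) | a.0) :: --a--▸ n25, --b--▸ n24
  n19 = (0 + 0) | b.b.0 | ((0 + 0) | 0) :: --b--▸ n25
  n20 = a.(0 + 0) | 0 | 0\{a} :: --a--▸ n23
  n21 = a.(0 + 0) | b.0 | ((0 + 0) | 0) :: --a--▸ n25, --b--▸ n26
  n22 = a.(0 + 0) | 0 | ((0 + 0) | a.0) :: --a--▸ n24, --a--▸ n26
  n23 = (0 + 0) | 0 | 0\{a} :: ∅
  n24 = (0 + 0) | 0 | ((0 + 0) | a.0) :: --a--▸ n27
  n25 = (0 + 0) | b.0 | ((0 + 0) | 0) :: --b--▸ n27
  n26 = a.(0 + 0) | 0 | ((0 + 0) | 0) :: --a--▸ n27
  n27 = (0 + 0) | 0 | ((0 + 0) | 0) :: ∅
Coarsest stable partition (strong bisimilarity classes):
  B0 = {m0, n0}
  B1 = {m12, m3, n12, n3}
  B2 = {m19, m8, n19, n8}
  B3 = {m16, m25, n16, n25}
  B4 = {m15, m23, m27, m6, n15, n23, n27, n6}
  B5 = {m11, m18, m21, n11, n18, n21}
  B6 = {m20, m24, m26, m7, n20, n24, n26, n7}
  B7 = {m1, m17, n1, n17}
  B8 = {m5, n5}
  B9 = {m14, n14}
  B10 = {m22, n22}
  B11 = {m9, n9}
  B12 = {m13, n13}
  B13 = {m4, n4}
  B14 = {m10, n10}
  B15 = {m2, n2}
m0 ∈ B0, n0 ∈ B0 → same block
Bisimilar ⇒ trace-equivalent.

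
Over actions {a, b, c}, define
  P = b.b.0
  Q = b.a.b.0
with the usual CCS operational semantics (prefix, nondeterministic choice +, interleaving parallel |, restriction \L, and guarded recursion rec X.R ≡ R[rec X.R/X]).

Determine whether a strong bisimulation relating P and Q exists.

LTS(P): 3 reachable states
  u0 = b.b.0 ⊢ ··b··> u1
  u1 = b.0 ⊢ ··b··> u2
  u2 = 0 ⊢ deadlocked
LTS(Q): 4 reachable states
  v0 = b.a.b.0 ⊢ ··b··> v1
  v1 = a.b.0 ⊢ ··a··> v2
  v2 = b.0 ⊢ ··b··> v3
  v3 = 0 ⊢ deadlocked
Coarsest stable partition (strong bisimilarity classes):
  B0 = {u0}
  B1 = {u1, v2}
  B2 = {u2, v3}
  B3 = {v0}
  B4 = {v1}
u0 ∈ B0, v0 ∈ B3 → different blocks

NO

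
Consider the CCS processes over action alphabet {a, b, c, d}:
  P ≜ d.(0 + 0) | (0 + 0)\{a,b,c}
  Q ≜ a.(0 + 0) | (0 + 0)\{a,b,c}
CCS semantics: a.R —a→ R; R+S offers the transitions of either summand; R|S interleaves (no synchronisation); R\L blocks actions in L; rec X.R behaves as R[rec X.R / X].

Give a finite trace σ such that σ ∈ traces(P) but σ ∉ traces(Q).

LTS(P): 2 reachable states
  u0 = d.(0 + 0) | (0 + 0)\{a,b,c} :: ··d··> u1
  u1 = (0 + 0) | (0 + 0)\{a,b,c} :: ·
LTS(Q): 2 reachable states
  v0 = a.(0 + 0) | (0 + 0)\{a,b,c} :: ··a··> v1
  v1 = (0 + 0) | (0 + 0)\{a,b,c} :: ·
Trace ⟨d⟩ through P, begin at {u0}:
  after d @ step 1: {u1}
  ✓ P
Trace ⟨d⟩ through Q, begin at {v0}:
  after d @ step 1: ∅  — Q cannot continue

d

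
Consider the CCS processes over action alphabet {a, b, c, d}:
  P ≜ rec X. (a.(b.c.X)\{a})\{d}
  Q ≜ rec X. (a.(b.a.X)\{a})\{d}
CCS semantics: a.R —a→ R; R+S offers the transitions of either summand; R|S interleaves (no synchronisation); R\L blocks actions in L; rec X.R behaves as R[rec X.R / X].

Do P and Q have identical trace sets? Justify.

trace-distinct — witness ⟨abc⟩

P's transition system — 4 states:
  p0 = rec X. (a.(b.c.X)\{a})\{d} → —a→ p1
  p1 = (b.c.(rec X. (a.(b.c.X)\{a})\{d}))\{a}\{d} → —b→ p2
  p2 = (c.(rec X. (a.(b.c.X)\{a})\{d}))\{a}\{d} → —c→ p3
  p3 = (rec X. (a.(b.c.X)\{a})\{d})\{a}\{d} → ∅
Q's transition system — 3 states:
  q0 = rec X. (a.(b.a.X)\{a})\{d} → —a→ q1
  q1 = (b.a.(rec X. (a.(b.a.X)\{a})\{d}))\{a}\{d} → —b→ q2
  q2 = (a.(rec X. (a.(b.a.X)\{a})\{d}))\{a}\{d} → ∅
Executing abc from P (initial set {p0}):
  after a @ step 1: {p1}
  after b @ step 2: {p2}
  after c @ step 3: {p3}
  ✓ P
Executing abc from Q (initial set {q0}):
  after a @ step 1: {q1}
  after b @ step 2: {q2}
  after c @ step 3: ∅ (Q stuck)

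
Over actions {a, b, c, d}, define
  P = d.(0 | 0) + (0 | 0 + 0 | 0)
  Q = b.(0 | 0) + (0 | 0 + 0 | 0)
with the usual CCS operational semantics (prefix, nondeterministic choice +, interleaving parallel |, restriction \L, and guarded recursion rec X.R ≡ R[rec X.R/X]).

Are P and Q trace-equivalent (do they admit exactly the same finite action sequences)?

P's transition system — 2 states:
  m0 = d.(0 | 0) + (0 | 0 + 0 | 0) :: --d--▸ m1
  m1 = 0 | 0 :: stopped
Q's transition system — 2 states:
  n0 = b.(0 | 0) + (0 | 0 + 0 | 0) :: --b--▸ n1
  n1 = 0 | 0 :: stopped
Trace ⟨d⟩ through P, begin at {m0}:
  step 1 (d): {m1}
  P completes σ.
Trace ⟨d⟩ through Q, begin at {n0}:
  step 1 (d): no successor for Q

traces(P) ≠ traces(Q) — witness ⟨d⟩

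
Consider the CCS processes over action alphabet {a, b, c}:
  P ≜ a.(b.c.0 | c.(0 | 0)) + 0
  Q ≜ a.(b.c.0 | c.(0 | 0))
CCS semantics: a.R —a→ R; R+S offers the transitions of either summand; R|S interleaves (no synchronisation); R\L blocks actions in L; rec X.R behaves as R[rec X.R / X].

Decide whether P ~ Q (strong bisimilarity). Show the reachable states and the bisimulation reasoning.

bisimilar

P's transition system — 7 states:
  u0 = a.(b.c.0 | c.(0 | 0)) + 0 | --a--▸ u1
  u1 = b.c.0 | c.(0 | 0) | --b--▸ u2, --c--▸ u3
  u2 = c.0 | c.(0 | 0) | --c--▸ u4, --c--▸ u5
  u3 = b.c.0 | (0 | 0) | --b--▸ u5
  u4 = 0 | c.(0 | 0) | --c--▸ u6
  u5 = c.0 | (0 | 0) | --c--▸ u6
  u6 = 0 | (0 | 0) | ·
Q's transition system — 7 states:
  v0 = a.(b.c.0 | c.(0 | 0)) | --a--▸ v1
  v1 = b.c.0 | c.(0 | 0) | --b--▸ v2, --c--▸ v3
  v2 = c.0 | c.(0 | 0) | --c--▸ v4, --c--▸ v5
  v3 = b.c.0 | (0 | 0) | --b--▸ v5
  v4 = 0 | c.(0 | 0) | --c--▸ v6
  v5 = c.0 | (0 | 0) | --c--▸ v6
  v6 = 0 | (0 | 0) | ·
Bisimilarity quotient blocks:
  B0 = {u0, v0}
  B1 = {u1, v1}
  B2 = {u3, v3}
  B3 = {u4, u5, v4, v5}
  B4 = {u6, v6}
  B5 = {u2, v2}
u0 ∈ B0, v0 ∈ B0 → same block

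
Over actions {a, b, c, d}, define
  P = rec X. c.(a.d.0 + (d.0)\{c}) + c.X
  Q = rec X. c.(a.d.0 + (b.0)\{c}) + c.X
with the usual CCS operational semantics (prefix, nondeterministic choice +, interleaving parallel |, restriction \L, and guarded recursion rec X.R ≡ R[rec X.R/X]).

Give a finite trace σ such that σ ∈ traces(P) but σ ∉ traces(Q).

LTS(P): 5 reachable states
  u0 = rec X. c.(a.d.0 + (d.0)\{c}) + c.X ⊢ —c→ u0, —c→ u1
  u1 = a.d.0 + (d.0)\{c} ⊢ —a→ u2, —d→ u3
  u2 = d.0 ⊢ —d→ u4
  u3 = 0\{c} ⊢ stopped
  u4 = 0 ⊢ stopped
LTS(Q): 5 reachable states
  v0 = rec X. c.(a.d.0 + (b.0)\{c}) + c.X ⊢ —c→ v0, —c→ v1
  v1 = a.d.0 + (b.0)\{c} ⊢ —a→ v2, —b→ v3
  v2 = d.0 ⊢ —d→ v4
  v3 = 0\{c} ⊢ stopped
  v4 = 0 ⊢ stopped
Trace ⟨cd⟩ through P, begin at {u0}:
  [1] c ⇒ {u0, u1}
  [2] d ⇒ {u3}
  ✓ P
Trace ⟨cd⟩ through Q, begin at {v0}:
  [1] c ⇒ {v0, v1}
  [2] d ⇒ ∅ (Q stuck)

cd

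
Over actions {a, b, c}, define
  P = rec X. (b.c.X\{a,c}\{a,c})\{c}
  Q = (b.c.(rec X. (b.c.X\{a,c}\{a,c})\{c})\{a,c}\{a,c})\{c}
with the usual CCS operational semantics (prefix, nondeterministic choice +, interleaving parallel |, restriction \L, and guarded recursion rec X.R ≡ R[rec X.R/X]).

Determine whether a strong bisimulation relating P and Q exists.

P ~ Q

P's transition system — 2 states:
  p0 = rec X. (b.c.X\{a,c}\{a,c})\{c} :: —b→ p1
  p1 = (c.(rec X. (b.c.X\{a,c}\{a,c})\{c})\{a,c}\{a,c})\{c} :: ·
Q's transition system — 2 states:
  q0 = (b.c.(rec X. (b.c.X\{a,c}\{a,c})\{c})\{a,c}\{a,c})\{c} :: —b→ q1
  q1 = (c.(rec X. (b.c.X\{a,c}\{a,c})\{c})\{a,c}\{a,c})\{c} :: ·
Partition-refinement fixed point:
  B0 = {p0, q0}
  B1 = {p1, q1}
p0 ∈ B0, q0 ∈ B0 → same block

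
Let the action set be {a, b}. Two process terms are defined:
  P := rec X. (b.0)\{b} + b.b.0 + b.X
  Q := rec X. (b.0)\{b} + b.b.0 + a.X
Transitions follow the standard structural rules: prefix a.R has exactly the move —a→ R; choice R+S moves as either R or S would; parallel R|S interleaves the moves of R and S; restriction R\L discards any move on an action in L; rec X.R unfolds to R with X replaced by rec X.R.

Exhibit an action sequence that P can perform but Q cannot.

Reachable graph of P (3 states):
  p0 = rec X. (b.0)\{b} + b.b.0 + b.X | —b→ p0, —b→ p1
  p1 = b.0 | —b→ p2
  p2 = 0 | (no moves)
Reachable graph of Q (3 states):
  q0 = rec X. (b.0)\{b} + b.b.0 + a.X | —a→ q0, —b→ q1
  q1 = b.0 | —b→ q2
  q2 = 0 | (no moves)
Run σ = ⟨bbb⟩ on P: start {p0}
  after b @ step 1: {p0, p1}
  after b @ step 2: {p0, p1, p2}
  after b @ step 3: {p0, p1, p2}
  P completes σ.
Run σ = ⟨bbb⟩ on Q: start {q0}
  after b @ step 1: {q1}
  after b @ step 2: {q2}
  after b @ step 3: no successor for Q

bbb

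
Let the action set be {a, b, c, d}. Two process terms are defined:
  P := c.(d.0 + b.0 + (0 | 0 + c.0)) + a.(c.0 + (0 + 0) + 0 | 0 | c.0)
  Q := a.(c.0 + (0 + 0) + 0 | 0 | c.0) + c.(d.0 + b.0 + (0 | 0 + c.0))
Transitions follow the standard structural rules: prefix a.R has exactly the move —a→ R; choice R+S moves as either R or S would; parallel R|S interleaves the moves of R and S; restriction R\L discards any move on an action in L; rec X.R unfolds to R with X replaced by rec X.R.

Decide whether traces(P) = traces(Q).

YES

LTS(P): 5 reachable states
  p0 = c.(d.0 + b.0 + (0 | 0 + c.0)) + a.(c.0 + (0 + 0) + 0 | 0 | c.0) → --a--▸ p1, --c--▸ p2
  p1 = c.0 + (0 + 0) + 0 | 0 | c.0 → --c--▸ p3, --c--▸ p4
  p2 = d.0 + b.0 + (0 | 0 + c.0) → --b--▸ p3, --c--▸ p3, --d--▸ p3
  p3 = 0 → deadlocked
  p4 = 0 | 0 | 0 → deadlocked
LTS(Q): 5 reachable states
  q0 = a.(c.0 + (0 + 0) + 0 | 0 | c.0) + c.(d.0 + b.0 + (0 | 0 + c.0)) → --a--▸ q1, --c--▸ q2
  q1 = c.0 + (0 + 0) + 0 | 0 | c.0 → --c--▸ q3, --c--▸ q4
  q2 = d.0 + b.0 + (0 | 0 + c.0) → --b--▸ q3, --c--▸ q3, --d--▸ q3
  q3 = 0 → deadlocked
  q4 = 0 | 0 | 0 → deadlocked
Bisimilarity quotient blocks:
  B0 = {p0, q0}
  B1 = {p2, q2}
  B2 = {p3, p4, q3, q4}
  B3 = {p1, q1}
p0 ∈ B0, q0 ∈ B0 → same block
Bisimilar ⇒ trace-equivalent.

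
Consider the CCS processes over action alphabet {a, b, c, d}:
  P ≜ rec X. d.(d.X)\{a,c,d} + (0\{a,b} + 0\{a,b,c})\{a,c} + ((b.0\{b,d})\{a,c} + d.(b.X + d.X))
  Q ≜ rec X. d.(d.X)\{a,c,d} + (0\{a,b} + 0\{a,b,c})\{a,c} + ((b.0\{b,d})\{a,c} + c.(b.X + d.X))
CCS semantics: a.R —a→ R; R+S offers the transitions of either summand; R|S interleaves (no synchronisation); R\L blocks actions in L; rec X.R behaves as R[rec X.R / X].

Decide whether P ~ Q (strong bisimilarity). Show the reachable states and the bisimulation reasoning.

not bisimilar

LTS(P): 4 reachable states
  m0 = rec X. d.(d.X)\{a,c,d} + (0\{a,b} + 0\{a,b,c})\{a,c} + ((b.0\{b,d})\{a,c} + d.(b.X + d.X)) | ··b··> m1, ··d··> m2, ··d··> m3
  m1 = 0\{b,d}\{a,c} | deadlocked
  m2 = (d.(rec X. d.(d.X)\{a,c,d} + (0\{a,b} + 0\{a,b,c})\{a,c} + ((b.0\{b,d})\{a,c} + d.(b.X + d.X))))\{a,c,d} | deadlocked
  m3 = b.(rec X. d.(d.X)\{a,c,d} + (0\{a,b} + 0\{a,b,c})\{a,c} + ((b.0\{b,d})\{a,c} + d.(b.X + d.X))) + d.(rec X. d.(d.X)\{a,c,d} + (0\{a,b} + 0\{a,b,c})\{a,c} + ((b.0\{b,d})\{a,c} + d.(b.X + d.X))) | ··b··> m0, ··d··> m0
LTS(Q): 4 reachable states
  n0 = rec X. d.(d.X)\{a,c,d} + (0\{a,b} + 0\{a,b,c})\{a,c} + ((b.0\{b,d})\{a,c} + c.(b.X + d.X)) | ··b··> n1, ··c··> n2, ··d··> n3
  n1 = 0\{b,d}\{a,c} | deadlocked
  n2 = b.(rec X. d.(d.X)\{a,c,d} + (0\{a,b} + 0\{a,b,c})\{a,c} + ((b.0\{b,d})\{a,c} + c.(b.X + d.X))) + d.(rec X. d.(d.X)\{a,c,d} + (0\{a,b} + 0\{a,b,c})\{a,c} + ((b.0\{b,d})\{a,c} + c.(b.X + d.X))) | ··b··> n0, ··d··> n0
  n3 = (d.(rec X. d.(d.X)\{a,c,d} + (0\{a,b} + 0\{a,b,c})\{a,c} + ((b.0\{b,d})\{a,c} + c.(b.X + d.X))))\{a,c,d} | deadlocked
Partition-refinement fixed point:
  B0 = {m0}
  B1 = {m1, m2, n1, n3}
  B2 = {m3}
  B3 = {n0}
  B4 = {n2}
m0 ∈ B0, n0 ∈ B3 → different blocks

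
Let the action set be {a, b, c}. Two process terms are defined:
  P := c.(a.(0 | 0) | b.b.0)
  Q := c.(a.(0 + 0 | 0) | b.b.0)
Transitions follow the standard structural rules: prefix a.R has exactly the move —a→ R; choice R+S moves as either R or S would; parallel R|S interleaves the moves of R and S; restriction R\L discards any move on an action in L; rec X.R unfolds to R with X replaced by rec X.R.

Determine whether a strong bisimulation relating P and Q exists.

Reachable graph of P (7 states):
  s0 = c.(a.(0 | 0) | b.b.0) :: —c→ s1
  s1 = a.(0 | 0) | b.b.0 :: —a→ s2, —b→ s3
  s2 = 0 | 0 | b.b.0 :: —b→ s4
  s3 = a.(0 | 0) | b.0 :: —a→ s4, —b→ s5
  s4 = 0 | 0 | b.0 :: —b→ s6
  s5 = a.(0 | 0) | 0 :: —a→ s6
  s6 = 0 | 0 | 0 :: ·
Reachable graph of Q (7 states):
  t0 = c.(a.(0 + 0 | 0) | b.b.0) :: —c→ t1
  t1 = a.(0 + 0 | 0) | b.b.0 :: —a→ t2, —b→ t3
  t2 = (0 + 0 | 0) | b.b.0 :: —b→ t4
  t3 = a.(0 + 0 | 0) | b.0 :: —a→ t4, —b→ t5
  t4 = (0 + 0 | 0) | b.0 :: —b→ t6
  t5 = a.(0 + 0 | 0) | 0 :: —a→ t6
  t6 = (0 + 0 | 0) | 0 :: ·
Partition-refinement fixed point:
  B0 = {s0, t0}
  B1 = {s1, t1}
  B2 = {s2, t2}
  B3 = {s4, t4}
  B4 = {s6, t6}
  B5 = {s3, t3}
  B6 = {s5, t5}
s0 ∈ B0, t0 ∈ B0 → same block

P ~ Q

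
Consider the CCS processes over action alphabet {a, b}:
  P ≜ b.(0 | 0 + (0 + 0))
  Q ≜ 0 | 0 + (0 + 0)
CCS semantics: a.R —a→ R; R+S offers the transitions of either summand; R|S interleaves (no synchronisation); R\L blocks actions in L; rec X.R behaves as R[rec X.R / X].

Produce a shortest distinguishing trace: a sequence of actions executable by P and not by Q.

Reachable graph of P (2 states):
  m0 = b.(0 | 0 + (0 + 0)) | ··b··> m1
  m1 = 0 | 0 + (0 + 0) | stopped
Reachable graph of Q (1 states):
  n0 = 0 | 0 + (0 + 0) | stopped
Executing b from P (initial set {m0}):
  step 1 (b): {m1}
  — P admits the full trace.
Executing b from Q (initial set {n0}):
  step 1 (b): ∅ (Q stuck)

b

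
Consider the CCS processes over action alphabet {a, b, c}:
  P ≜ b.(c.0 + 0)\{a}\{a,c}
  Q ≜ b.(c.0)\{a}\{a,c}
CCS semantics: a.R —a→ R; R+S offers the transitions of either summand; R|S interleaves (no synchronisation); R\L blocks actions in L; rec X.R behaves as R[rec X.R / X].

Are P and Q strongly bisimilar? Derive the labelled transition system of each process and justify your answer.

P ~ Q

Reachable graph of P (2 states):
  p0 = b.(c.0 + 0)\{a}\{a,c} :: =b=> p1
  p1 = (c.0 + 0)\{a}\{a,c} :: deadlocked
Reachable graph of Q (2 states):
  q0 = b.(c.0)\{a}\{a,c} :: =b=> q1
  q1 = (c.0)\{a}\{a,c} :: deadlocked
Bisimilarity quotient blocks:
  B0 = {p0, q0}
  B1 = {p1, q1}
p0 ∈ B0, q0 ∈ B0 → same block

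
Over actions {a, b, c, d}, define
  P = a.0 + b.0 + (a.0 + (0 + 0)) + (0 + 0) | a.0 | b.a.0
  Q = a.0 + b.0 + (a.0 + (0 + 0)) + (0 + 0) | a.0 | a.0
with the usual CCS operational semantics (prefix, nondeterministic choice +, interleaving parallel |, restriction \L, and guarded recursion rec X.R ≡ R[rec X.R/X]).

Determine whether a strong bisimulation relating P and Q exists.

not bisimilar

LTS(P): 7 reachable states
  m0 = a.0 + b.0 + (a.0 + (0 + 0)) + (0 + 0) | a.0 | b.a.0 | --a--▸ m1, --a--▸ m2, --b--▸ m2, --b--▸ m3
  m1 = (0 + 0) | 0 | b.a.0 | --b--▸ m4
  m2 = 0 | (no moves)
  m3 = (0 + 0) | a.0 | a.0 | --a--▸ m4, --a--▸ m5
  m4 = (0 + 0) | 0 | a.0 | --a--▸ m6
  m5 = (0 + 0) | a.0 | 0 | --a--▸ m6
  m6 = (0 + 0) | 0 | 0 | (no moves)
LTS(Q): 5 reachable states
  n0 = a.0 + b.0 + (a.0 + (0 + 0)) + (0 + 0) | a.0 | a.0 | --a--▸ n1, --a--▸ n2, --a--▸ n3, --b--▸ n3
  n1 = (0 + 0) | 0 | a.0 | --a--▸ n4
  n2 = (0 + 0) | a.0 | 0 | --a--▸ n4
  n3 = 0 | (no moves)
  n4 = (0 + 0) | 0 | 0 | (no moves)
Coarsest stable partition (strong bisimilarity classes):
  B0 = {m0}
  B1 = {m2, m6, n3, n4}
  B2 = {m1}
  B3 = {m4, m5, n1, n2}
  B4 = {m3}
  B5 = {n0}
m0 ∈ B0, n0 ∈ B5 → different blocks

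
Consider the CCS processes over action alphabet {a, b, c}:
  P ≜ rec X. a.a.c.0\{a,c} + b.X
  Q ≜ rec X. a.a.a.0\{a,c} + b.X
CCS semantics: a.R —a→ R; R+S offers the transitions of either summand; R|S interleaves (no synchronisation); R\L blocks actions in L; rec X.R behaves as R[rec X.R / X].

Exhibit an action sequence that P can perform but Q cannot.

LTS(P): 4 reachable states
  s0 = rec X. a.a.c.0\{a,c} + b.X has moves ··a··> s1, ··b··> s0
  s1 = a.c.0\{a,c} has moves ··a··> s2
  s2 = c.0\{a,c} has moves ··c··> s3
  s3 = 0\{a,c} has moves ·
LTS(Q): 4 reachable states
  t0 = rec X. a.a.a.0\{a,c} + b.X has moves ··a··> t1, ··b··> t0
  t1 = a.a.0\{a,c} has moves ··a··> t2
  t2 = a.0\{a,c} has moves ··a··> t3
  t3 = 0\{a,c} has moves ·
Run σ = ⟨aac⟩ on P: start {s0}
  after a @ step 1: {s1}
  after a @ step 2: {s2}
  after c @ step 3: {s3}
  — P admits the full trace.
Run σ = ⟨aac⟩ on Q: start {t0}
  after a @ step 1: {t1}
  after a @ step 2: {t2}
  after c @ step 3: ∅  — Q cannot continue

aac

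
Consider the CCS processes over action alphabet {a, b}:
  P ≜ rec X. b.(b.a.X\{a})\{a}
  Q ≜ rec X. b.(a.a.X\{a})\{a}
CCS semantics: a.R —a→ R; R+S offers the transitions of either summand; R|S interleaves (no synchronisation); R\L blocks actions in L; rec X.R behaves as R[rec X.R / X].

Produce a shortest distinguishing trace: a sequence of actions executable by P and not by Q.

bb

LTS(P): 3 reachable states
  p0 = rec X. b.(b.a.X\{a})\{a} :: =b=> p1
  p1 = (b.a.(rec X. b.(b.a.X\{a})\{a})\{a})\{a} :: =b=> p2
  p2 = (a.(rec X. b.(b.a.X\{a})\{a})\{a})\{a} :: ∅
LTS(Q): 2 reachable states
  q0 = rec X. b.(a.a.X\{a})\{a} :: =b=> q1
  q1 = (a.a.(rec X. b.(a.a.X\{a})\{a})\{a})\{a} :: ∅
Executing bb from P (initial set {p0}):
  step 1 (b): {p1}
  step 2 (b): {p2}
  P completes σ.
Executing bb from Q (initial set {q0}):
  step 1 (b): {q1}
  step 2 (b): no successor for Q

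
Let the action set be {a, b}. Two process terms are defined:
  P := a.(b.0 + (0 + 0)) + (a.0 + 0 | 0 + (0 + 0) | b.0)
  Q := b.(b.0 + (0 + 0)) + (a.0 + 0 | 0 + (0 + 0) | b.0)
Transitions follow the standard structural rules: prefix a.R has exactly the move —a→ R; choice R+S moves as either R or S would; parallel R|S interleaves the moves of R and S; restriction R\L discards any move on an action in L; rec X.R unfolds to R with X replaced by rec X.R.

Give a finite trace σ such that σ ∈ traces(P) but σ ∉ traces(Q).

ab

LTS(P): 4 reachable states
  s0 = a.(b.0 + (0 + 0)) + (a.0 + 0 | 0 + (0 + 0) | b.0) | --a--▸ s1, --a--▸ s2, --b--▸ s3
  s1 = 0 | deadlocked
  s2 = b.0 + (0 + 0) | --b--▸ s1
  s3 = (0 + 0) | 0 | deadlocked
LTS(Q): 4 reachable states
  t0 = b.(b.0 + (0 + 0)) + (a.0 + 0 | 0 + (0 + 0) | b.0) | --a--▸ t1, --b--▸ t2, --b--▸ t3
  t1 = 0 | deadlocked
  t2 = (0 + 0) | 0 | deadlocked
  t3 = b.0 + (0 + 0) | --b--▸ t1
Run σ = ⟨ab⟩ on P: start {s0}
  step 1 (a): {s1, s2}
  step 2 (b): {s1}
  P completes σ.
Run σ = ⟨ab⟩ on Q: start {t0}
  step 1 (a): {t1}
  step 2 (b): ∅  — Q cannot continue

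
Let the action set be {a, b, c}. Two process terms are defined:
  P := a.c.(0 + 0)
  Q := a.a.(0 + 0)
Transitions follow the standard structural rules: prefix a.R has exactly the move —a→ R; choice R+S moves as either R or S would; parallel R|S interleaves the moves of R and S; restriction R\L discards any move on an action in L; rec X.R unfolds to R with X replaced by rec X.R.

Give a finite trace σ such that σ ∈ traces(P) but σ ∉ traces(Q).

ac

Reachable graph of P (3 states):
  u0 = a.c.(0 + 0) :: -a-> u1
  u1 = c.(0 + 0) :: -c-> u2
  u2 = 0 + 0 :: stopped
Reachable graph of Q (3 states):
  v0 = a.a.(0 + 0) :: -a-> v1
  v1 = a.(0 + 0) :: -a-> v2
  v2 = 0 + 0 :: stopped
Trace ⟨ac⟩ through P, begin at {u0}:
  step 1 (a): {u1}
  step 2 (c): {u2}
  ✓ P
Trace ⟨ac⟩ through Q, begin at {v0}:
  step 1 (a): {v1}
  step 2 (c): no successor for Q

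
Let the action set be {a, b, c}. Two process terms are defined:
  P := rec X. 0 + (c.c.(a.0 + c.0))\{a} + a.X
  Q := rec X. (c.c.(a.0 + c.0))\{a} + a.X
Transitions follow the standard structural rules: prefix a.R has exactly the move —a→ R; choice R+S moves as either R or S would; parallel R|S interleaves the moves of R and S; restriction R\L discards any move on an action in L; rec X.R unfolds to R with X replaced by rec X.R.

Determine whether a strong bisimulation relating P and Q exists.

P ~ Q

Reachable graph of P (4 states):
  s0 = rec X. 0 + (c.c.(a.0 + c.0))\{a} + a.X ⊢ --a--▸ s0, --c--▸ s1
  s1 = (c.(a.0 + c.0))\{a} ⊢ --c--▸ s2
  s2 = (a.0 + c.0)\{a} ⊢ --c--▸ s3
  s3 = 0\{a} ⊢ deadlocked
Reachable graph of Q (4 states):
  t0 = rec X. (c.c.(a.0 + c.0))\{a} + a.X ⊢ --a--▸ t0, --c--▸ t1
  t1 = (c.(a.0 + c.0))\{a} ⊢ --c--▸ t2
  t2 = (a.0 + c.0)\{a} ⊢ --c--▸ t3
  t3 = 0\{a} ⊢ deadlocked
Bisimilarity quotient blocks:
  B0 = {s0, t0}
  B1 = {s1, t1}
  B2 = {s2, t2}
  B3 = {s3, t3}
s0 ∈ B0, t0 ∈ B0 → same block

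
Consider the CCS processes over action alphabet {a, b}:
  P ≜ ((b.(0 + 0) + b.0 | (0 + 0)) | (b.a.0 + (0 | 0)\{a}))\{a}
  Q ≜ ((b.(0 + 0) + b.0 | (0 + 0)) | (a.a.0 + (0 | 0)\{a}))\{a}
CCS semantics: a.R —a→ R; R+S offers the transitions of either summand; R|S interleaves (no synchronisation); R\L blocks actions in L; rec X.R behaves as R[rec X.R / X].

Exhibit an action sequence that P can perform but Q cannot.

Reachable graph of P (6 states):
  p0 = ((b.(0 + 0) + b.0 | (0 + 0)) | (b.a.0 + (0 | 0)\{a}))\{a} ⊢ -b-> p1, -b-> p2, -b-> p3
  p1 = ((0 + 0) | (b.a.0 + (0 | 0)\{a}))\{a} ⊢ -b-> p4
  p2 = ((b.(0 + 0) + b.0 | (0 + 0)) | a.0)\{a} ⊢ -b-> p4, -b-> p5
  p3 = (0 | (0 + 0) | (b.a.0 + (0 | 0)\{a}))\{a} ⊢ -b-> p5
  p4 = ((0 + 0) | a.0)\{a} ⊢ deadlocked
  p5 = (0 | (0 + 0) | a.0)\{a} ⊢ deadlocked
Reachable graph of Q (3 states):
  q0 = ((b.(0 + 0) + b.0 | (0 + 0)) | (a.a.0 + (0 | 0)\{a}))\{a} ⊢ -b-> q1, -b-> q2
  q1 = ((0 + 0) | (a.a.0 + (0 | 0)\{a}))\{a} ⊢ deadlocked
  q2 = (0 | (0 + 0) | (a.a.0 + (0 | 0)\{a}))\{a} ⊢ deadlocked
Trace ⟨bb⟩ through P, begin at {p0}:
  after b @ step 1: {p1, p2, p3}
  after b @ step 2: {p4, p5}
  P completes σ.
Trace ⟨bb⟩ through Q, begin at {q0}:
  after b @ step 1: {q1, q2}
  after b @ step 2: no successor for Q

bb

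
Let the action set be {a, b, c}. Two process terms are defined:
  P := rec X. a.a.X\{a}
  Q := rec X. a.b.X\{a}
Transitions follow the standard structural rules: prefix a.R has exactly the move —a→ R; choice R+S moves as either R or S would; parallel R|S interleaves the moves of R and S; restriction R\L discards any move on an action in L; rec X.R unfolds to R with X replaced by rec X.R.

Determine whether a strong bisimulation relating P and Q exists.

NO

LTS(P): 3 reachable states
  s0 = rec X. a.a.X\{a} ⊢ ··a··> s1
  s1 = a.(rec X. a.a.X\{a})\{a} ⊢ ··a··> s2
  s2 = (rec X. a.a.X\{a})\{a} ⊢ ∅
LTS(Q): 3 reachable states
  t0 = rec X. a.b.X\{a} ⊢ ··a··> t1
  t1 = b.(rec X. a.b.X\{a})\{a} ⊢ ··b··> t2
  t2 = (rec X. a.b.X\{a})\{a} ⊢ ∅
Coarsest stable partition (strong bisimilarity classes):
  B0 = {s0}
  B1 = {s1}
  B2 = {s2, t2}
  B3 = {t0}
  B4 = {t1}
s0 ∈ B0, t0 ∈ B3 → different blocks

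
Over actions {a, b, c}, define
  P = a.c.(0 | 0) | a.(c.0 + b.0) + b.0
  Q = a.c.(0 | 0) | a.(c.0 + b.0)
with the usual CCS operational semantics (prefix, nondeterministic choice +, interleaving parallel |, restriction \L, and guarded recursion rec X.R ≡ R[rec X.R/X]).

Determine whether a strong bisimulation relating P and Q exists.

not bisimilar

LTS(P): 10 reachable states
  s0 = a.c.(0 | 0) | a.(c.0 + b.0) + b.0 → —a→ s1, —a→ s2, —b→ s3
  s1 = a.c.(0 | 0) | (c.0 + b.0) → —a→ s4, —b→ s5, —c→ s5
  s2 = c.(0 | 0) | a.(c.0 + b.0) → —a→ s4, —c→ s6
  s3 = 0 → (no moves)
  s4 = c.(0 | 0) | (c.0 + b.0) → —b→ s7, —c→ s7, —c→ s8
  s5 = a.c.(0 | 0) | 0 → —a→ s7
  s6 = 0 | 0 | a.(c.0 + b.0) → —a→ s8
  s7 = c.(0 | 0) | 0 → —c→ s9
  s8 = 0 | 0 | (c.0 + b.0) → —b→ s9, —c→ s9
  s9 = 0 | 0 | 0 → (no moves)
LTS(Q): 9 reachable states
  t0 = a.c.(0 | 0) | a.(c.0 + b.0) → —a→ t1, —a→ t2
  t1 = a.c.(0 | 0) | (c.0 + b.0) → —a→ t3, —b→ t4, —c→ t4
  t2 = c.(0 | 0) | a.(c.0 + b.0) → —a→ t3, —c→ t5
  t3 = c.(0 | 0) | (c.0 + b.0) → —b→ t6, —c→ t6, —c→ t7
  t4 = a.c.(0 | 0) | 0 → —a→ t6
  t5 = 0 | 0 | a.(c.0 + b.0) → —a→ t7
  t6 = c.(0 | 0) | 0 → —c→ t8
  t7 = 0 | 0 | (c.0 + b.0) → —b→ t8, —c→ t8
  t8 = 0 | 0 | 0 → (no moves)
Partition-refinement fixed point:
  B0 = {s0}
  B1 = {s2, t2}
  B2 = {s4, t3}
  B3 = {s7, t6}
  B4 = {s3, s9, t8}
  B5 = {s8, t7}
  B6 = {s6, t5}
  B7 = {s1, t1}
  B8 = {s5, t4}
  B9 = {t0}
s0 ∈ B0, t0 ∈ B9 → different blocks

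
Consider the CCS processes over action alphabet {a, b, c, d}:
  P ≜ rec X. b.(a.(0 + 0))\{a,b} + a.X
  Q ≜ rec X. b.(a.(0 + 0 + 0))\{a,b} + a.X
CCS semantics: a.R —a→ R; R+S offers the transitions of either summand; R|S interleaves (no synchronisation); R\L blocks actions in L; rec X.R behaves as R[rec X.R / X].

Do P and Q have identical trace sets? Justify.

P's transition system — 2 states:
  m0 = rec X. b.(a.(0 + 0))\{a,b} + a.X ⊢ —a→ m0, —b→ m1
  m1 = (a.(0 + 0))\{a,b} ⊢ (no moves)
Q's transition system — 2 states:
  n0 = rec X. b.(a.(0 + 0 + 0))\{a,b} + a.X ⊢ —a→ n0, —b→ n1
  n1 = (a.(0 + 0 + 0))\{a,b} ⊢ (no moves)
Coarsest stable partition (strong bisimilarity classes):
  B0 = {m0, n0}
  B1 = {m1, n1}
m0 ∈ B0, n0 ∈ B0 → same block
Bisimilar ⇒ trace-equivalent.

YES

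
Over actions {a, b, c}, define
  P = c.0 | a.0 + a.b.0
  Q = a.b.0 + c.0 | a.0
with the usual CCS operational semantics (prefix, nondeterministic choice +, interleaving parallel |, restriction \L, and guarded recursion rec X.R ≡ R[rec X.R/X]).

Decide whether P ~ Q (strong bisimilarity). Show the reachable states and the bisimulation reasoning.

bisimilar

LTS(P): 6 reachable states
  s0 = c.0 | a.0 + a.b.0 :: ··a··> s1, ··a··> s2, ··c··> s3
  s1 = b.0 :: ··b··> s4
  s2 = c.0 | 0 :: ··c··> s5
  s3 = 0 | a.0 :: ··a··> s5
  s4 = 0 :: ∅
  s5 = 0 | 0 :: ∅
LTS(Q): 6 reachable states
  t0 = a.b.0 + c.0 | a.0 :: ··a··> t1, ··a··> t2, ··c··> t3
  t1 = b.0 :: ··b··> t4
  t2 = c.0 | 0 :: ··c··> t5
  t3 = 0 | a.0 :: ··a··> t5
  t4 = 0 :: ∅
  t5 = 0 | 0 :: ∅
Partition-refinement fixed point:
  B0 = {s0, t0}
  B1 = {s2, t2}
  B2 = {s4, s5, t4, t5}
  B3 = {s3, t3}
  B4 = {s1, t1}
s0 ∈ B0, t0 ∈ B0 → same block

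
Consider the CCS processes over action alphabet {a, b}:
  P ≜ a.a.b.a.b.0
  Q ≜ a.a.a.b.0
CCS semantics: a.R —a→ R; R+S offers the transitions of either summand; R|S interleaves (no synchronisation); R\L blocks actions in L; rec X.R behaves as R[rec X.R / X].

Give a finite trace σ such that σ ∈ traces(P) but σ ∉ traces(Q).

P's transition system — 6 states:
  s0 = a.a.b.a.b.0 ⊢ ··a··> s1
  s1 = a.b.a.b.0 ⊢ ··a··> s2
  s2 = b.a.b.0 ⊢ ··b··> s3
  s3 = a.b.0 ⊢ ··a··> s4
  s4 = b.0 ⊢ ··b··> s5
  s5 = 0 ⊢ ·
Q's transition system — 5 states:
  t0 = a.a.a.b.0 ⊢ ··a··> t1
  t1 = a.a.b.0 ⊢ ··a··> t2
  t2 = a.b.0 ⊢ ··a··> t3
  t3 = b.0 ⊢ ··b··> t4
  t4 = 0 ⊢ ·
Executing aab from P (initial set {s0}):
  [1] a ⇒ {s1}
  [2] a ⇒ {s2}
  [3] b ⇒ {s3}
  ✓ P
Executing aab from Q (initial set {t0}):
  [1] a ⇒ {t1}
  [2] a ⇒ {t2}
  [3] b ⇒ no successor for Q

aab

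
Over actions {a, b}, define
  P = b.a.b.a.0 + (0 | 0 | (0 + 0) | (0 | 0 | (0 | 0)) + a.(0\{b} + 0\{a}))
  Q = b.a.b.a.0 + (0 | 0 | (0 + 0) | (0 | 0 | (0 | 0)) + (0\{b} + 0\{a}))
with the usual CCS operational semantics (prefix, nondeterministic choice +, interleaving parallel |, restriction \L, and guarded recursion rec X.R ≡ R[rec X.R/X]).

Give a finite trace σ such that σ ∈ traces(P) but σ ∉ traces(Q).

a

Reachable graph of P (6 states):
  m0 = b.a.b.a.0 + (0 | 0 | (0 + 0) | (0 | 0 | (0 | 0)) + a.(0\{b} + 0\{a})) | =a=> m1, =b=> m2
  m1 = 0\{b} + 0\{a} | deadlocked
  m2 = a.b.a.0 | =a=> m3
  m3 = b.a.0 | =b=> m4
  m4 = a.0 | =a=> m5
  m5 = 0 | deadlocked
Reachable graph of Q (5 states):
  n0 = b.a.b.a.0 + (0 | 0 | (0 + 0) | (0 | 0 | (0 | 0)) + (0\{b} + 0\{a})) | =b=> n1
  n1 = a.b.a.0 | =a=> n2
  n2 = b.a.0 | =b=> n3
  n3 = a.0 | =a=> n4
  n4 = 0 | deadlocked
Run σ = ⟨a⟩ on P: start {m0}
  step 1 (a): {m1}
  ✓ P
Run σ = ⟨a⟩ on Q: start {n0}
  step 1 (a): ∅ (Q stuck)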